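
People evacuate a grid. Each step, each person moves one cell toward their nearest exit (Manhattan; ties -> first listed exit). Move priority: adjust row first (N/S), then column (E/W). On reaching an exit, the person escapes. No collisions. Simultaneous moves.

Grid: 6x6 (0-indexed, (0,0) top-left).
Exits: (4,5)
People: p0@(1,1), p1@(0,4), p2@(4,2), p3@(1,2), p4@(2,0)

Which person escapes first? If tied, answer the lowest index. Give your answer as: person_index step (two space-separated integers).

Answer: 2 3

Derivation:
Step 1: p0:(1,1)->(2,1) | p1:(0,4)->(1,4) | p2:(4,2)->(4,3) | p3:(1,2)->(2,2) | p4:(2,0)->(3,0)
Step 2: p0:(2,1)->(3,1) | p1:(1,4)->(2,4) | p2:(4,3)->(4,4) | p3:(2,2)->(3,2) | p4:(3,0)->(4,0)
Step 3: p0:(3,1)->(4,1) | p1:(2,4)->(3,4) | p2:(4,4)->(4,5)->EXIT | p3:(3,2)->(4,2) | p4:(4,0)->(4,1)
Step 4: p0:(4,1)->(4,2) | p1:(3,4)->(4,4) | p2:escaped | p3:(4,2)->(4,3) | p4:(4,1)->(4,2)
Step 5: p0:(4,2)->(4,3) | p1:(4,4)->(4,5)->EXIT | p2:escaped | p3:(4,3)->(4,4) | p4:(4,2)->(4,3)
Step 6: p0:(4,3)->(4,4) | p1:escaped | p2:escaped | p3:(4,4)->(4,5)->EXIT | p4:(4,3)->(4,4)
Step 7: p0:(4,4)->(4,5)->EXIT | p1:escaped | p2:escaped | p3:escaped | p4:(4,4)->(4,5)->EXIT
Exit steps: [7, 5, 3, 6, 7]
First to escape: p2 at step 3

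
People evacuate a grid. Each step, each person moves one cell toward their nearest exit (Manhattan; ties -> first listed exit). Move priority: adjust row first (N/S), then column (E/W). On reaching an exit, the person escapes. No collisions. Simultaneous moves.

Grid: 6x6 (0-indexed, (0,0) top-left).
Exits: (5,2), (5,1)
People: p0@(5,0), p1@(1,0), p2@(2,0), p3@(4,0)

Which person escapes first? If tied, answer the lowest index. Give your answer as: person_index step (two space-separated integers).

Answer: 0 1

Derivation:
Step 1: p0:(5,0)->(5,1)->EXIT | p1:(1,0)->(2,0) | p2:(2,0)->(3,0) | p3:(4,0)->(5,0)
Step 2: p0:escaped | p1:(2,0)->(3,0) | p2:(3,0)->(4,0) | p3:(5,0)->(5,1)->EXIT
Step 3: p0:escaped | p1:(3,0)->(4,0) | p2:(4,0)->(5,0) | p3:escaped
Step 4: p0:escaped | p1:(4,0)->(5,0) | p2:(5,0)->(5,1)->EXIT | p3:escaped
Step 5: p0:escaped | p1:(5,0)->(5,1)->EXIT | p2:escaped | p3:escaped
Exit steps: [1, 5, 4, 2]
First to escape: p0 at step 1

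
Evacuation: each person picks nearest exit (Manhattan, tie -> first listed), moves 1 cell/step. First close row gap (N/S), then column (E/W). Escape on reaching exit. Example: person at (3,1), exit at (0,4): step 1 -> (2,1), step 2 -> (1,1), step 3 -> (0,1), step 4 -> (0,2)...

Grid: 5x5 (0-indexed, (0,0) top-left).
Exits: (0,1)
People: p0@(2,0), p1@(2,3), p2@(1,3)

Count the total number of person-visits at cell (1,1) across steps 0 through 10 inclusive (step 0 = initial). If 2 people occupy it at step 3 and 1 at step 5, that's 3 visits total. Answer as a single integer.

Step 0: p0@(2,0) p1@(2,3) p2@(1,3) -> at (1,1): 0 [-], cum=0
Step 1: p0@(1,0) p1@(1,3) p2@(0,3) -> at (1,1): 0 [-], cum=0
Step 2: p0@(0,0) p1@(0,3) p2@(0,2) -> at (1,1): 0 [-], cum=0
Step 3: p0@ESC p1@(0,2) p2@ESC -> at (1,1): 0 [-], cum=0
Step 4: p0@ESC p1@ESC p2@ESC -> at (1,1): 0 [-], cum=0
Total visits = 0

Answer: 0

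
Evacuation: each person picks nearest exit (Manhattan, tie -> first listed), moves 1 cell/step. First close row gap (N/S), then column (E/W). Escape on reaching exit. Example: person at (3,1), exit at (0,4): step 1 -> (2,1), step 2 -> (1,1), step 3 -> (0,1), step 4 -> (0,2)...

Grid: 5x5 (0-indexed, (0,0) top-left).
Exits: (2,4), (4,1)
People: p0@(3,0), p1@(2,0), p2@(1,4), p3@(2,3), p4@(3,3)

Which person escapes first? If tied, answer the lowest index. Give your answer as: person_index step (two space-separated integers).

Answer: 2 1

Derivation:
Step 1: p0:(3,0)->(4,0) | p1:(2,0)->(3,0) | p2:(1,4)->(2,4)->EXIT | p3:(2,3)->(2,4)->EXIT | p4:(3,3)->(2,3)
Step 2: p0:(4,0)->(4,1)->EXIT | p1:(3,0)->(4,0) | p2:escaped | p3:escaped | p4:(2,3)->(2,4)->EXIT
Step 3: p0:escaped | p1:(4,0)->(4,1)->EXIT | p2:escaped | p3:escaped | p4:escaped
Exit steps: [2, 3, 1, 1, 2]
First to escape: p2 at step 1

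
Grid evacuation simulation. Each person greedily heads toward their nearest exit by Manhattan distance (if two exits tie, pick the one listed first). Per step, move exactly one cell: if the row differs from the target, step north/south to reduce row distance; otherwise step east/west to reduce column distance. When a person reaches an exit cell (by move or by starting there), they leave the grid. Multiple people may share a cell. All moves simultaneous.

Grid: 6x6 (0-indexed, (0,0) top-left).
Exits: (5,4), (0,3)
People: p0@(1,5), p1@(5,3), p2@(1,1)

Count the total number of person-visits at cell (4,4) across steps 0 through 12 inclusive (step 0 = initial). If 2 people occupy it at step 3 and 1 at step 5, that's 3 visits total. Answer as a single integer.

Answer: 0

Derivation:
Step 0: p0@(1,5) p1@(5,3) p2@(1,1) -> at (4,4): 0 [-], cum=0
Step 1: p0@(0,5) p1@ESC p2@(0,1) -> at (4,4): 0 [-], cum=0
Step 2: p0@(0,4) p1@ESC p2@(0,2) -> at (4,4): 0 [-], cum=0
Step 3: p0@ESC p1@ESC p2@ESC -> at (4,4): 0 [-], cum=0
Total visits = 0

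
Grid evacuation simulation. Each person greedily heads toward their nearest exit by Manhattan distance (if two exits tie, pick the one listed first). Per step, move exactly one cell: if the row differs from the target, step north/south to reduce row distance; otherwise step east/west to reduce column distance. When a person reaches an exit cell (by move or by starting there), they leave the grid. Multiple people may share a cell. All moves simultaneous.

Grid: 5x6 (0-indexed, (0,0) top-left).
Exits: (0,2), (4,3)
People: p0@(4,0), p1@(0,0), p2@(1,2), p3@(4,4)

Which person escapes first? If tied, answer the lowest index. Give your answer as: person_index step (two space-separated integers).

Step 1: p0:(4,0)->(4,1) | p1:(0,0)->(0,1) | p2:(1,2)->(0,2)->EXIT | p3:(4,4)->(4,3)->EXIT
Step 2: p0:(4,1)->(4,2) | p1:(0,1)->(0,2)->EXIT | p2:escaped | p3:escaped
Step 3: p0:(4,2)->(4,3)->EXIT | p1:escaped | p2:escaped | p3:escaped
Exit steps: [3, 2, 1, 1]
First to escape: p2 at step 1

Answer: 2 1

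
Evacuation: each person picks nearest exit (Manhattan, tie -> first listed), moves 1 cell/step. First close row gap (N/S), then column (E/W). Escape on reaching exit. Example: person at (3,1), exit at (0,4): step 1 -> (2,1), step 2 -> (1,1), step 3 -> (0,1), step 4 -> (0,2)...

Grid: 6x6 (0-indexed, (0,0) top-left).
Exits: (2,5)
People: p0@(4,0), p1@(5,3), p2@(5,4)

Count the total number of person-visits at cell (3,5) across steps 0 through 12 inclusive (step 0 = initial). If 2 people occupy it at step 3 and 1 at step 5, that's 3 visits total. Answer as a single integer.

Step 0: p0@(4,0) p1@(5,3) p2@(5,4) -> at (3,5): 0 [-], cum=0
Step 1: p0@(3,0) p1@(4,3) p2@(4,4) -> at (3,5): 0 [-], cum=0
Step 2: p0@(2,0) p1@(3,3) p2@(3,4) -> at (3,5): 0 [-], cum=0
Step 3: p0@(2,1) p1@(2,3) p2@(2,4) -> at (3,5): 0 [-], cum=0
Step 4: p0@(2,2) p1@(2,4) p2@ESC -> at (3,5): 0 [-], cum=0
Step 5: p0@(2,3) p1@ESC p2@ESC -> at (3,5): 0 [-], cum=0
Step 6: p0@(2,4) p1@ESC p2@ESC -> at (3,5): 0 [-], cum=0
Step 7: p0@ESC p1@ESC p2@ESC -> at (3,5): 0 [-], cum=0
Total visits = 0

Answer: 0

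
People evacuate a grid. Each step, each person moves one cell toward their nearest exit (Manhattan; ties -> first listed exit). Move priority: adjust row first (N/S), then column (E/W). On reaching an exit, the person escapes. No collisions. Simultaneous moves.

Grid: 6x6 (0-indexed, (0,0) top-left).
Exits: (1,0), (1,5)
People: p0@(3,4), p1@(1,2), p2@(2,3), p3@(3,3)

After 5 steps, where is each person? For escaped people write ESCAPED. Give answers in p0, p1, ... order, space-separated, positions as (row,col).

Step 1: p0:(3,4)->(2,4) | p1:(1,2)->(1,1) | p2:(2,3)->(1,3) | p3:(3,3)->(2,3)
Step 2: p0:(2,4)->(1,4) | p1:(1,1)->(1,0)->EXIT | p2:(1,3)->(1,4) | p3:(2,3)->(1,3)
Step 3: p0:(1,4)->(1,5)->EXIT | p1:escaped | p2:(1,4)->(1,5)->EXIT | p3:(1,3)->(1,4)
Step 4: p0:escaped | p1:escaped | p2:escaped | p3:(1,4)->(1,5)->EXIT

ESCAPED ESCAPED ESCAPED ESCAPED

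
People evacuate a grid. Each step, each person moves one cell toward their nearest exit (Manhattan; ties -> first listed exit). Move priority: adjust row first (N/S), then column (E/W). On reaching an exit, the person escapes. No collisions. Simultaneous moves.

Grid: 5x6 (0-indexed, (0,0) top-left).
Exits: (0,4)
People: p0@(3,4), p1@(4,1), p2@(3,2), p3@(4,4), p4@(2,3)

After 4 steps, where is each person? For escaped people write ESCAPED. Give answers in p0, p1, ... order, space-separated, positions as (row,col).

Step 1: p0:(3,4)->(2,4) | p1:(4,1)->(3,1) | p2:(3,2)->(2,2) | p3:(4,4)->(3,4) | p4:(2,3)->(1,3)
Step 2: p0:(2,4)->(1,4) | p1:(3,1)->(2,1) | p2:(2,2)->(1,2) | p3:(3,4)->(2,4) | p4:(1,3)->(0,3)
Step 3: p0:(1,4)->(0,4)->EXIT | p1:(2,1)->(1,1) | p2:(1,2)->(0,2) | p3:(2,4)->(1,4) | p4:(0,3)->(0,4)->EXIT
Step 4: p0:escaped | p1:(1,1)->(0,1) | p2:(0,2)->(0,3) | p3:(1,4)->(0,4)->EXIT | p4:escaped

ESCAPED (0,1) (0,3) ESCAPED ESCAPED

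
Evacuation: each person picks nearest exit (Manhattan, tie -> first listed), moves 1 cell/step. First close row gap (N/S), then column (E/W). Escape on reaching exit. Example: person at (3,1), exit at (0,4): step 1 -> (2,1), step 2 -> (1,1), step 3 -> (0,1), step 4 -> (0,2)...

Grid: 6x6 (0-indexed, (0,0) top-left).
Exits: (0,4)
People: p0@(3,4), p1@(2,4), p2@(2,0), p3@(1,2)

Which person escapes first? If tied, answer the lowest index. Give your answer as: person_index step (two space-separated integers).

Step 1: p0:(3,4)->(2,4) | p1:(2,4)->(1,4) | p2:(2,0)->(1,0) | p3:(1,2)->(0,2)
Step 2: p0:(2,4)->(1,4) | p1:(1,4)->(0,4)->EXIT | p2:(1,0)->(0,0) | p3:(0,2)->(0,3)
Step 3: p0:(1,4)->(0,4)->EXIT | p1:escaped | p2:(0,0)->(0,1) | p3:(0,3)->(0,4)->EXIT
Step 4: p0:escaped | p1:escaped | p2:(0,1)->(0,2) | p3:escaped
Step 5: p0:escaped | p1:escaped | p2:(0,2)->(0,3) | p3:escaped
Step 6: p0:escaped | p1:escaped | p2:(0,3)->(0,4)->EXIT | p3:escaped
Exit steps: [3, 2, 6, 3]
First to escape: p1 at step 2

Answer: 1 2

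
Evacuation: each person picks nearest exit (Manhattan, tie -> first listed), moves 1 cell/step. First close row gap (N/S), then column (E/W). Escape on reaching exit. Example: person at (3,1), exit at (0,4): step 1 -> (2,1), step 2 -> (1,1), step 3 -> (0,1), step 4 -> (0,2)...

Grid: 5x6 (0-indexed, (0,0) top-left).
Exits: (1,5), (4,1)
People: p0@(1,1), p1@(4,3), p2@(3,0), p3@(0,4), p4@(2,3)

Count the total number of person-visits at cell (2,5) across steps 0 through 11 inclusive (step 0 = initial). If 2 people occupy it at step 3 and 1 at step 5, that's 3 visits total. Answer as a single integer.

Answer: 0

Derivation:
Step 0: p0@(1,1) p1@(4,3) p2@(3,0) p3@(0,4) p4@(2,3) -> at (2,5): 0 [-], cum=0
Step 1: p0@(2,1) p1@(4,2) p2@(4,0) p3@(1,4) p4@(1,3) -> at (2,5): 0 [-], cum=0
Step 2: p0@(3,1) p1@ESC p2@ESC p3@ESC p4@(1,4) -> at (2,5): 0 [-], cum=0
Step 3: p0@ESC p1@ESC p2@ESC p3@ESC p4@ESC -> at (2,5): 0 [-], cum=0
Total visits = 0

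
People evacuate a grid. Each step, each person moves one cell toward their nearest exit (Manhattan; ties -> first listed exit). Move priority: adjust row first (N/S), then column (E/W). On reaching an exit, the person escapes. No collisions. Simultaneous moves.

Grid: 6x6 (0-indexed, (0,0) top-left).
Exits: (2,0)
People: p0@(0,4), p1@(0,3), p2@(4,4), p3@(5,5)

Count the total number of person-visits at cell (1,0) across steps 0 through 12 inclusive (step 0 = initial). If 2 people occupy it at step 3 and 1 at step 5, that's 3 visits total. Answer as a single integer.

Answer: 0

Derivation:
Step 0: p0@(0,4) p1@(0,3) p2@(4,4) p3@(5,5) -> at (1,0): 0 [-], cum=0
Step 1: p0@(1,4) p1@(1,3) p2@(3,4) p3@(4,5) -> at (1,0): 0 [-], cum=0
Step 2: p0@(2,4) p1@(2,3) p2@(2,4) p3@(3,5) -> at (1,0): 0 [-], cum=0
Step 3: p0@(2,3) p1@(2,2) p2@(2,3) p3@(2,5) -> at (1,0): 0 [-], cum=0
Step 4: p0@(2,2) p1@(2,1) p2@(2,2) p3@(2,4) -> at (1,0): 0 [-], cum=0
Step 5: p0@(2,1) p1@ESC p2@(2,1) p3@(2,3) -> at (1,0): 0 [-], cum=0
Step 6: p0@ESC p1@ESC p2@ESC p3@(2,2) -> at (1,0): 0 [-], cum=0
Step 7: p0@ESC p1@ESC p2@ESC p3@(2,1) -> at (1,0): 0 [-], cum=0
Step 8: p0@ESC p1@ESC p2@ESC p3@ESC -> at (1,0): 0 [-], cum=0
Total visits = 0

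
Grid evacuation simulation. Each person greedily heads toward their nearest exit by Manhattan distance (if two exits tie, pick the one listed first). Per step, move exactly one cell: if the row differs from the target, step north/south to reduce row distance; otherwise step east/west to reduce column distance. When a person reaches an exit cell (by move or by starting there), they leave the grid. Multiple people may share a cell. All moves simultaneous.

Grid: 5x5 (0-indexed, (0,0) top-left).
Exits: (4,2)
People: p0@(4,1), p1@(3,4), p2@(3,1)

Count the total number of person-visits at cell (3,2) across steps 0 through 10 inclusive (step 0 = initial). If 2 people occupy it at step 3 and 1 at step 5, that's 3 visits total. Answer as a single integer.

Answer: 0

Derivation:
Step 0: p0@(4,1) p1@(3,4) p2@(3,1) -> at (3,2): 0 [-], cum=0
Step 1: p0@ESC p1@(4,4) p2@(4,1) -> at (3,2): 0 [-], cum=0
Step 2: p0@ESC p1@(4,3) p2@ESC -> at (3,2): 0 [-], cum=0
Step 3: p0@ESC p1@ESC p2@ESC -> at (3,2): 0 [-], cum=0
Total visits = 0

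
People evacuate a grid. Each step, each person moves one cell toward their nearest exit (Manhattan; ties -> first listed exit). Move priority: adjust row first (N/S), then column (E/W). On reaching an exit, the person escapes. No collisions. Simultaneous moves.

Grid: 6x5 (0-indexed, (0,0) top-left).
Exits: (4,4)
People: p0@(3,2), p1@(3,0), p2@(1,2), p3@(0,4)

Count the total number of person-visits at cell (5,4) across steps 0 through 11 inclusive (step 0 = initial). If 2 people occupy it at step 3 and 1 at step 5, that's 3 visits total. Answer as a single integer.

Step 0: p0@(3,2) p1@(3,0) p2@(1,2) p3@(0,4) -> at (5,4): 0 [-], cum=0
Step 1: p0@(4,2) p1@(4,0) p2@(2,2) p3@(1,4) -> at (5,4): 0 [-], cum=0
Step 2: p0@(4,3) p1@(4,1) p2@(3,2) p3@(2,4) -> at (5,4): 0 [-], cum=0
Step 3: p0@ESC p1@(4,2) p2@(4,2) p3@(3,4) -> at (5,4): 0 [-], cum=0
Step 4: p0@ESC p1@(4,3) p2@(4,3) p3@ESC -> at (5,4): 0 [-], cum=0
Step 5: p0@ESC p1@ESC p2@ESC p3@ESC -> at (5,4): 0 [-], cum=0
Total visits = 0

Answer: 0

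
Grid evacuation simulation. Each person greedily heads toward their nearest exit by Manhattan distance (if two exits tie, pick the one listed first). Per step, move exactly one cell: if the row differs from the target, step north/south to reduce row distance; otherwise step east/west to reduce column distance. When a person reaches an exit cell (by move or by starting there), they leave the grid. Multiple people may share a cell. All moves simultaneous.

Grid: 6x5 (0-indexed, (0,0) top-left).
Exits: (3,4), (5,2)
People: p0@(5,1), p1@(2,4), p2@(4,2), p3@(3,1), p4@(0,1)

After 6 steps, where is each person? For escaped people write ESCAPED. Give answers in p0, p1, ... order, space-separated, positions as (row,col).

Step 1: p0:(5,1)->(5,2)->EXIT | p1:(2,4)->(3,4)->EXIT | p2:(4,2)->(5,2)->EXIT | p3:(3,1)->(3,2) | p4:(0,1)->(1,1)
Step 2: p0:escaped | p1:escaped | p2:escaped | p3:(3,2)->(3,3) | p4:(1,1)->(2,1)
Step 3: p0:escaped | p1:escaped | p2:escaped | p3:(3,3)->(3,4)->EXIT | p4:(2,1)->(3,1)
Step 4: p0:escaped | p1:escaped | p2:escaped | p3:escaped | p4:(3,1)->(3,2)
Step 5: p0:escaped | p1:escaped | p2:escaped | p3:escaped | p4:(3,2)->(3,3)
Step 6: p0:escaped | p1:escaped | p2:escaped | p3:escaped | p4:(3,3)->(3,4)->EXIT

ESCAPED ESCAPED ESCAPED ESCAPED ESCAPED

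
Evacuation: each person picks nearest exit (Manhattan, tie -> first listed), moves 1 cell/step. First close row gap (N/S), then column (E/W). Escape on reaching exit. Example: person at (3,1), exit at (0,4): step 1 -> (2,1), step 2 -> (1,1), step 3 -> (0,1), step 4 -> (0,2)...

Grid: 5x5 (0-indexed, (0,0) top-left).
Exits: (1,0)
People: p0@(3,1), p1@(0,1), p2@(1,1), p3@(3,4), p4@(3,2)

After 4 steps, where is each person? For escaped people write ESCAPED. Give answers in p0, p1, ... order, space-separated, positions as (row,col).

Step 1: p0:(3,1)->(2,1) | p1:(0,1)->(1,1) | p2:(1,1)->(1,0)->EXIT | p3:(3,4)->(2,4) | p4:(3,2)->(2,2)
Step 2: p0:(2,1)->(1,1) | p1:(1,1)->(1,0)->EXIT | p2:escaped | p3:(2,4)->(1,4) | p4:(2,2)->(1,2)
Step 3: p0:(1,1)->(1,0)->EXIT | p1:escaped | p2:escaped | p3:(1,4)->(1,3) | p4:(1,2)->(1,1)
Step 4: p0:escaped | p1:escaped | p2:escaped | p3:(1,3)->(1,2) | p4:(1,1)->(1,0)->EXIT

ESCAPED ESCAPED ESCAPED (1,2) ESCAPED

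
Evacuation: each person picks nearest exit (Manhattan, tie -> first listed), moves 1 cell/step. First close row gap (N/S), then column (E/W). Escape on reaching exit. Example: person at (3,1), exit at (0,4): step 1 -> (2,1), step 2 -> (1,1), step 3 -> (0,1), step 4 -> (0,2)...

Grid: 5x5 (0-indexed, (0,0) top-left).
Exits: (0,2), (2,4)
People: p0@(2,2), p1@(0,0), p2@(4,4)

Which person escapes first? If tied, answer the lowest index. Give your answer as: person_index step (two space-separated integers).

Answer: 0 2

Derivation:
Step 1: p0:(2,2)->(1,2) | p1:(0,0)->(0,1) | p2:(4,4)->(3,4)
Step 2: p0:(1,2)->(0,2)->EXIT | p1:(0,1)->(0,2)->EXIT | p2:(3,4)->(2,4)->EXIT
Exit steps: [2, 2, 2]
First to escape: p0 at step 2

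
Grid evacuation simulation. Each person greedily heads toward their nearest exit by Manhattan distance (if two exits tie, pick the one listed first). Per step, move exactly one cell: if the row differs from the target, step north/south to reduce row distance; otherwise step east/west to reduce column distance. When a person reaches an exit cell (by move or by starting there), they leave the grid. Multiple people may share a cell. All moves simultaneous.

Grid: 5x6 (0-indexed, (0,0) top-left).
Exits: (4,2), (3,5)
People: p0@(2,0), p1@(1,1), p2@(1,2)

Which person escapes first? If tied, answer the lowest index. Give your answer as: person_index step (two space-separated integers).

Step 1: p0:(2,0)->(3,0) | p1:(1,1)->(2,1) | p2:(1,2)->(2,2)
Step 2: p0:(3,0)->(4,0) | p1:(2,1)->(3,1) | p2:(2,2)->(3,2)
Step 3: p0:(4,0)->(4,1) | p1:(3,1)->(4,1) | p2:(3,2)->(4,2)->EXIT
Step 4: p0:(4,1)->(4,2)->EXIT | p1:(4,1)->(4,2)->EXIT | p2:escaped
Exit steps: [4, 4, 3]
First to escape: p2 at step 3

Answer: 2 3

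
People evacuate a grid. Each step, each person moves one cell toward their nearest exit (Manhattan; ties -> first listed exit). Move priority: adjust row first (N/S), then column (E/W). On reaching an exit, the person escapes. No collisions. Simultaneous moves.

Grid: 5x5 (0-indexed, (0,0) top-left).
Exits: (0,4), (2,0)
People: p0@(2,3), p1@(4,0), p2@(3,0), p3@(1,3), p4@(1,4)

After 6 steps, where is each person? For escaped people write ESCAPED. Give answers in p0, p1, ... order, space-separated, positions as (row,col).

Step 1: p0:(2,3)->(1,3) | p1:(4,0)->(3,0) | p2:(3,0)->(2,0)->EXIT | p3:(1,3)->(0,3) | p4:(1,4)->(0,4)->EXIT
Step 2: p0:(1,3)->(0,3) | p1:(3,0)->(2,0)->EXIT | p2:escaped | p3:(0,3)->(0,4)->EXIT | p4:escaped
Step 3: p0:(0,3)->(0,4)->EXIT | p1:escaped | p2:escaped | p3:escaped | p4:escaped

ESCAPED ESCAPED ESCAPED ESCAPED ESCAPED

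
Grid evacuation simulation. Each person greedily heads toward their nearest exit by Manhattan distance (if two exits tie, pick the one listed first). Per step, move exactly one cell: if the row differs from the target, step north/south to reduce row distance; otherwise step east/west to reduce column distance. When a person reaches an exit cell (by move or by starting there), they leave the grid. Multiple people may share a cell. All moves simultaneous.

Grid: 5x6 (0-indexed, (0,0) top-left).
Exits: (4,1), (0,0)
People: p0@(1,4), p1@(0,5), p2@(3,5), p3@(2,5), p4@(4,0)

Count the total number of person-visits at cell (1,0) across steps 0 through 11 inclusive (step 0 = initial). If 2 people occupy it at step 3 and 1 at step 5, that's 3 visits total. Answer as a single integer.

Answer: 0

Derivation:
Step 0: p0@(1,4) p1@(0,5) p2@(3,5) p3@(2,5) p4@(4,0) -> at (1,0): 0 [-], cum=0
Step 1: p0@(0,4) p1@(0,4) p2@(4,5) p3@(3,5) p4@ESC -> at (1,0): 0 [-], cum=0
Step 2: p0@(0,3) p1@(0,3) p2@(4,4) p3@(4,5) p4@ESC -> at (1,0): 0 [-], cum=0
Step 3: p0@(0,2) p1@(0,2) p2@(4,3) p3@(4,4) p4@ESC -> at (1,0): 0 [-], cum=0
Step 4: p0@(0,1) p1@(0,1) p2@(4,2) p3@(4,3) p4@ESC -> at (1,0): 0 [-], cum=0
Step 5: p0@ESC p1@ESC p2@ESC p3@(4,2) p4@ESC -> at (1,0): 0 [-], cum=0
Step 6: p0@ESC p1@ESC p2@ESC p3@ESC p4@ESC -> at (1,0): 0 [-], cum=0
Total visits = 0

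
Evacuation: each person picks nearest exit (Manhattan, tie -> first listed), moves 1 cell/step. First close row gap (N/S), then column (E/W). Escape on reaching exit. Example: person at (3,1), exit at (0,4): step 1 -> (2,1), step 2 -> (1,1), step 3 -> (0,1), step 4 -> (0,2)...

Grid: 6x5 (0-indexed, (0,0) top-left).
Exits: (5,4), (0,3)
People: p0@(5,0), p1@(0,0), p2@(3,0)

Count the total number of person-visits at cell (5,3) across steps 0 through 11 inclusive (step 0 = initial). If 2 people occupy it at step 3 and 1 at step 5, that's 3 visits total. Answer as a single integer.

Answer: 2

Derivation:
Step 0: p0@(5,0) p1@(0,0) p2@(3,0) -> at (5,3): 0 [-], cum=0
Step 1: p0@(5,1) p1@(0,1) p2@(4,0) -> at (5,3): 0 [-], cum=0
Step 2: p0@(5,2) p1@(0,2) p2@(5,0) -> at (5,3): 0 [-], cum=0
Step 3: p0@(5,3) p1@ESC p2@(5,1) -> at (5,3): 1 [p0], cum=1
Step 4: p0@ESC p1@ESC p2@(5,2) -> at (5,3): 0 [-], cum=1
Step 5: p0@ESC p1@ESC p2@(5,3) -> at (5,3): 1 [p2], cum=2
Step 6: p0@ESC p1@ESC p2@ESC -> at (5,3): 0 [-], cum=2
Total visits = 2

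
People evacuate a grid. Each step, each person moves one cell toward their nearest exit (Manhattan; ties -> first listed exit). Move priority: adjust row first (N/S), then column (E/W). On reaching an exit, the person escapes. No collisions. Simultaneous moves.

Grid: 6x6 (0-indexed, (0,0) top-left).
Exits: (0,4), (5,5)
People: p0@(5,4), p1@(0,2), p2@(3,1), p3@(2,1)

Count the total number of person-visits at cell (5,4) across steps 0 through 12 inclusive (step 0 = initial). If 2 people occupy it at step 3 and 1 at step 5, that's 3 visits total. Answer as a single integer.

Answer: 1

Derivation:
Step 0: p0@(5,4) p1@(0,2) p2@(3,1) p3@(2,1) -> at (5,4): 1 [p0], cum=1
Step 1: p0@ESC p1@(0,3) p2@(2,1) p3@(1,1) -> at (5,4): 0 [-], cum=1
Step 2: p0@ESC p1@ESC p2@(1,1) p3@(0,1) -> at (5,4): 0 [-], cum=1
Step 3: p0@ESC p1@ESC p2@(0,1) p3@(0,2) -> at (5,4): 0 [-], cum=1
Step 4: p0@ESC p1@ESC p2@(0,2) p3@(0,3) -> at (5,4): 0 [-], cum=1
Step 5: p0@ESC p1@ESC p2@(0,3) p3@ESC -> at (5,4): 0 [-], cum=1
Step 6: p0@ESC p1@ESC p2@ESC p3@ESC -> at (5,4): 0 [-], cum=1
Total visits = 1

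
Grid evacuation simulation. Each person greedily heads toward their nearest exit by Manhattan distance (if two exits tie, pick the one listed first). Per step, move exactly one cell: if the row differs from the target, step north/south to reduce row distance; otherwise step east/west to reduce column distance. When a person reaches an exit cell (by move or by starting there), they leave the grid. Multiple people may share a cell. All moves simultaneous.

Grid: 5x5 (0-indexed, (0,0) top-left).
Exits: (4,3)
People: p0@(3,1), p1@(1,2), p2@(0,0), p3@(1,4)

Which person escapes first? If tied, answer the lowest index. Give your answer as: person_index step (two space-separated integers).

Step 1: p0:(3,1)->(4,1) | p1:(1,2)->(2,2) | p2:(0,0)->(1,0) | p3:(1,4)->(2,4)
Step 2: p0:(4,1)->(4,2) | p1:(2,2)->(3,2) | p2:(1,0)->(2,0) | p3:(2,4)->(3,4)
Step 3: p0:(4,2)->(4,3)->EXIT | p1:(3,2)->(4,2) | p2:(2,0)->(3,0) | p3:(3,4)->(4,4)
Step 4: p0:escaped | p1:(4,2)->(4,3)->EXIT | p2:(3,0)->(4,0) | p3:(4,4)->(4,3)->EXIT
Step 5: p0:escaped | p1:escaped | p2:(4,0)->(4,1) | p3:escaped
Step 6: p0:escaped | p1:escaped | p2:(4,1)->(4,2) | p3:escaped
Step 7: p0:escaped | p1:escaped | p2:(4,2)->(4,3)->EXIT | p3:escaped
Exit steps: [3, 4, 7, 4]
First to escape: p0 at step 3

Answer: 0 3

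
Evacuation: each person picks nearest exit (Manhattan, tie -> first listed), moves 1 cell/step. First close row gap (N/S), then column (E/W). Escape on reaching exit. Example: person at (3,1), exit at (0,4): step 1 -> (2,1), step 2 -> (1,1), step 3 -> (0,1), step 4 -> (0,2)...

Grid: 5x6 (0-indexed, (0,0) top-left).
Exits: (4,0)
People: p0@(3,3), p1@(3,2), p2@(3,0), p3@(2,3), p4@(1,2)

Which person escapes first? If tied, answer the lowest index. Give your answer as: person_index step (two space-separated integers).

Step 1: p0:(3,3)->(4,3) | p1:(3,2)->(4,2) | p2:(3,0)->(4,0)->EXIT | p3:(2,3)->(3,3) | p4:(1,2)->(2,2)
Step 2: p0:(4,3)->(4,2) | p1:(4,2)->(4,1) | p2:escaped | p3:(3,3)->(4,3) | p4:(2,2)->(3,2)
Step 3: p0:(4,2)->(4,1) | p1:(4,1)->(4,0)->EXIT | p2:escaped | p3:(4,3)->(4,2) | p4:(3,2)->(4,2)
Step 4: p0:(4,1)->(4,0)->EXIT | p1:escaped | p2:escaped | p3:(4,2)->(4,1) | p4:(4,2)->(4,1)
Step 5: p0:escaped | p1:escaped | p2:escaped | p3:(4,1)->(4,0)->EXIT | p4:(4,1)->(4,0)->EXIT
Exit steps: [4, 3, 1, 5, 5]
First to escape: p2 at step 1

Answer: 2 1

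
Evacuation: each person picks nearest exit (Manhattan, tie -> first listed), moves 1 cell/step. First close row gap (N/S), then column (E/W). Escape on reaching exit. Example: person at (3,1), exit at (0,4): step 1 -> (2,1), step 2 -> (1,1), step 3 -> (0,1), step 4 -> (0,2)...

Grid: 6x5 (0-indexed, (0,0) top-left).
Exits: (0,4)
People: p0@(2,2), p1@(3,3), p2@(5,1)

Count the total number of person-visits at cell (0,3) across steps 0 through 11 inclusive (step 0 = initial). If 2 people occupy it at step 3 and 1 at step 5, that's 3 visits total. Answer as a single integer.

Step 0: p0@(2,2) p1@(3,3) p2@(5,1) -> at (0,3): 0 [-], cum=0
Step 1: p0@(1,2) p1@(2,3) p2@(4,1) -> at (0,3): 0 [-], cum=0
Step 2: p0@(0,2) p1@(1,3) p2@(3,1) -> at (0,3): 0 [-], cum=0
Step 3: p0@(0,3) p1@(0,3) p2@(2,1) -> at (0,3): 2 [p0,p1], cum=2
Step 4: p0@ESC p1@ESC p2@(1,1) -> at (0,3): 0 [-], cum=2
Step 5: p0@ESC p1@ESC p2@(0,1) -> at (0,3): 0 [-], cum=2
Step 6: p0@ESC p1@ESC p2@(0,2) -> at (0,3): 0 [-], cum=2
Step 7: p0@ESC p1@ESC p2@(0,3) -> at (0,3): 1 [p2], cum=3
Step 8: p0@ESC p1@ESC p2@ESC -> at (0,3): 0 [-], cum=3
Total visits = 3

Answer: 3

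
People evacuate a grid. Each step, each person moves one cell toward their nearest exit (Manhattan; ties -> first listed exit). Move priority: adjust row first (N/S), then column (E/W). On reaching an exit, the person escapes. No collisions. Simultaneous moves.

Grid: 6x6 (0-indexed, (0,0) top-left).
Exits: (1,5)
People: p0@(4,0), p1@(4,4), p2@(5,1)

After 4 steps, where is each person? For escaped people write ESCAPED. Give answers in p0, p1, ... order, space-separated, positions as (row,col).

Step 1: p0:(4,0)->(3,0) | p1:(4,4)->(3,4) | p2:(5,1)->(4,1)
Step 2: p0:(3,0)->(2,0) | p1:(3,4)->(2,4) | p2:(4,1)->(3,1)
Step 3: p0:(2,0)->(1,0) | p1:(2,4)->(1,4) | p2:(3,1)->(2,1)
Step 4: p0:(1,0)->(1,1) | p1:(1,4)->(1,5)->EXIT | p2:(2,1)->(1,1)

(1,1) ESCAPED (1,1)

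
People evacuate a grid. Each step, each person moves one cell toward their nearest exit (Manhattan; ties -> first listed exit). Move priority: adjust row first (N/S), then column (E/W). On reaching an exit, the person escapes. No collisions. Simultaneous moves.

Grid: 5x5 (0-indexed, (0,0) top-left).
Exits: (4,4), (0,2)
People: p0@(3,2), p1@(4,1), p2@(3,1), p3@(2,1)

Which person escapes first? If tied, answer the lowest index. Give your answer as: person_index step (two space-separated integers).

Step 1: p0:(3,2)->(4,2) | p1:(4,1)->(4,2) | p2:(3,1)->(4,1) | p3:(2,1)->(1,1)
Step 2: p0:(4,2)->(4,3) | p1:(4,2)->(4,3) | p2:(4,1)->(4,2) | p3:(1,1)->(0,1)
Step 3: p0:(4,3)->(4,4)->EXIT | p1:(4,3)->(4,4)->EXIT | p2:(4,2)->(4,3) | p3:(0,1)->(0,2)->EXIT
Step 4: p0:escaped | p1:escaped | p2:(4,3)->(4,4)->EXIT | p3:escaped
Exit steps: [3, 3, 4, 3]
First to escape: p0 at step 3

Answer: 0 3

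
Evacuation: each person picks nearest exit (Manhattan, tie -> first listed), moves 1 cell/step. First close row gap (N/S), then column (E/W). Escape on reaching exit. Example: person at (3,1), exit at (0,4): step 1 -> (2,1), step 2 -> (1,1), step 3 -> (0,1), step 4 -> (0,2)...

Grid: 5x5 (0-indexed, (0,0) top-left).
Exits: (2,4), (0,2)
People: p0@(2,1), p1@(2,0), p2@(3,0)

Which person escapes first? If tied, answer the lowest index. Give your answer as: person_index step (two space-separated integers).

Step 1: p0:(2,1)->(2,2) | p1:(2,0)->(2,1) | p2:(3,0)->(2,0)
Step 2: p0:(2,2)->(2,3) | p1:(2,1)->(2,2) | p2:(2,0)->(2,1)
Step 3: p0:(2,3)->(2,4)->EXIT | p1:(2,2)->(2,3) | p2:(2,1)->(2,2)
Step 4: p0:escaped | p1:(2,3)->(2,4)->EXIT | p2:(2,2)->(2,3)
Step 5: p0:escaped | p1:escaped | p2:(2,3)->(2,4)->EXIT
Exit steps: [3, 4, 5]
First to escape: p0 at step 3

Answer: 0 3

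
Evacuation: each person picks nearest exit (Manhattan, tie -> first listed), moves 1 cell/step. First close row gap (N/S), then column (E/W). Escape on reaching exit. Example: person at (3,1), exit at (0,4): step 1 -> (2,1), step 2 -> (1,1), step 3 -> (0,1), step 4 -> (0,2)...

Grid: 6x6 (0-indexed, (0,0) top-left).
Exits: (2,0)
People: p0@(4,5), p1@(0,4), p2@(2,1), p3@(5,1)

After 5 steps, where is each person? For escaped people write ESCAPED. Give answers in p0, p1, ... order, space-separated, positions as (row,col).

Step 1: p0:(4,5)->(3,5) | p1:(0,4)->(1,4) | p2:(2,1)->(2,0)->EXIT | p3:(5,1)->(4,1)
Step 2: p0:(3,5)->(2,5) | p1:(1,4)->(2,4) | p2:escaped | p3:(4,1)->(3,1)
Step 3: p0:(2,5)->(2,4) | p1:(2,4)->(2,3) | p2:escaped | p3:(3,1)->(2,1)
Step 4: p0:(2,4)->(2,3) | p1:(2,3)->(2,2) | p2:escaped | p3:(2,1)->(2,0)->EXIT
Step 5: p0:(2,3)->(2,2) | p1:(2,2)->(2,1) | p2:escaped | p3:escaped

(2,2) (2,1) ESCAPED ESCAPED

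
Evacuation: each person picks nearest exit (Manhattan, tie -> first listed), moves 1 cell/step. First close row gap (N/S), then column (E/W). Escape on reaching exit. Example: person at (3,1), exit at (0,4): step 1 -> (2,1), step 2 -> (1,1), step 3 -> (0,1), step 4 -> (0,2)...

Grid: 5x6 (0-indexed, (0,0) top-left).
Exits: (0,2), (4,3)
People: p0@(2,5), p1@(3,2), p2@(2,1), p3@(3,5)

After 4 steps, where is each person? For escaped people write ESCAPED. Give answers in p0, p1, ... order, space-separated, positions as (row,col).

Step 1: p0:(2,5)->(3,5) | p1:(3,2)->(4,2) | p2:(2,1)->(1,1) | p3:(3,5)->(4,5)
Step 2: p0:(3,5)->(4,5) | p1:(4,2)->(4,3)->EXIT | p2:(1,1)->(0,1) | p3:(4,5)->(4,4)
Step 3: p0:(4,5)->(4,4) | p1:escaped | p2:(0,1)->(0,2)->EXIT | p3:(4,4)->(4,3)->EXIT
Step 4: p0:(4,4)->(4,3)->EXIT | p1:escaped | p2:escaped | p3:escaped

ESCAPED ESCAPED ESCAPED ESCAPED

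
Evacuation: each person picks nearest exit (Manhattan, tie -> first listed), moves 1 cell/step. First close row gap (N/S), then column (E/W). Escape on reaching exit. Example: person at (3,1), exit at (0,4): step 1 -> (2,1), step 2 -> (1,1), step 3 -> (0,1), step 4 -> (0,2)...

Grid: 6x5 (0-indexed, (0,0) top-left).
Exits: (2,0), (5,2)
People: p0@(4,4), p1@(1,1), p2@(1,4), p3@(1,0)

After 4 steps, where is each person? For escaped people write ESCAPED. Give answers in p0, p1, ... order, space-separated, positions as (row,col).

Step 1: p0:(4,4)->(5,4) | p1:(1,1)->(2,1) | p2:(1,4)->(2,4) | p3:(1,0)->(2,0)->EXIT
Step 2: p0:(5,4)->(5,3) | p1:(2,1)->(2,0)->EXIT | p2:(2,4)->(2,3) | p3:escaped
Step 3: p0:(5,3)->(5,2)->EXIT | p1:escaped | p2:(2,3)->(2,2) | p3:escaped
Step 4: p0:escaped | p1:escaped | p2:(2,2)->(2,1) | p3:escaped

ESCAPED ESCAPED (2,1) ESCAPED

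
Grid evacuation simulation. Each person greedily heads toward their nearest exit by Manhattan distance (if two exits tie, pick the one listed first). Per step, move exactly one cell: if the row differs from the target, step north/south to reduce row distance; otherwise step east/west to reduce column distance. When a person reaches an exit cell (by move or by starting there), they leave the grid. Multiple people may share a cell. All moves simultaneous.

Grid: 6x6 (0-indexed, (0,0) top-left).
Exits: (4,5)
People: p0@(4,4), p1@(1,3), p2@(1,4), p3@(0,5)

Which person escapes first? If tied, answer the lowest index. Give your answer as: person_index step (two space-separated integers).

Step 1: p0:(4,4)->(4,5)->EXIT | p1:(1,3)->(2,3) | p2:(1,4)->(2,4) | p3:(0,5)->(1,5)
Step 2: p0:escaped | p1:(2,3)->(3,3) | p2:(2,4)->(3,4) | p3:(1,5)->(2,5)
Step 3: p0:escaped | p1:(3,3)->(4,3) | p2:(3,4)->(4,4) | p3:(2,5)->(3,5)
Step 4: p0:escaped | p1:(4,3)->(4,4) | p2:(4,4)->(4,5)->EXIT | p3:(3,5)->(4,5)->EXIT
Step 5: p0:escaped | p1:(4,4)->(4,5)->EXIT | p2:escaped | p3:escaped
Exit steps: [1, 5, 4, 4]
First to escape: p0 at step 1

Answer: 0 1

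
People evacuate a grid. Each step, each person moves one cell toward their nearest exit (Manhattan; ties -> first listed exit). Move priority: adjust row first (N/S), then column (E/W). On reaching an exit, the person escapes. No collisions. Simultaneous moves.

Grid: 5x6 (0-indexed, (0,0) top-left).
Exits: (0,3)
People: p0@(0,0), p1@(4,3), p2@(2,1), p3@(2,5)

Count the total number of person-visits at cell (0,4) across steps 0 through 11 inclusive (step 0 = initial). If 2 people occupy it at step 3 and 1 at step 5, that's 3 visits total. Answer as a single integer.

Answer: 1

Derivation:
Step 0: p0@(0,0) p1@(4,3) p2@(2,1) p3@(2,5) -> at (0,4): 0 [-], cum=0
Step 1: p0@(0,1) p1@(3,3) p2@(1,1) p3@(1,5) -> at (0,4): 0 [-], cum=0
Step 2: p0@(0,2) p1@(2,3) p2@(0,1) p3@(0,5) -> at (0,4): 0 [-], cum=0
Step 3: p0@ESC p1@(1,3) p2@(0,2) p3@(0,4) -> at (0,4): 1 [p3], cum=1
Step 4: p0@ESC p1@ESC p2@ESC p3@ESC -> at (0,4): 0 [-], cum=1
Total visits = 1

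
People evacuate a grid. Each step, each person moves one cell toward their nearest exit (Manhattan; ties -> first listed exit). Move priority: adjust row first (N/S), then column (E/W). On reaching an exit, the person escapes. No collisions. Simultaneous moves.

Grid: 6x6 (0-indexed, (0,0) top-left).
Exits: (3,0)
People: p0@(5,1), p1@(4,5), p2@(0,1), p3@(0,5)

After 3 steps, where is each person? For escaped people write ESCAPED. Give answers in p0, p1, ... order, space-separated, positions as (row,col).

Step 1: p0:(5,1)->(4,1) | p1:(4,5)->(3,5) | p2:(0,1)->(1,1) | p3:(0,5)->(1,5)
Step 2: p0:(4,1)->(3,1) | p1:(3,5)->(3,4) | p2:(1,1)->(2,1) | p3:(1,5)->(2,5)
Step 3: p0:(3,1)->(3,0)->EXIT | p1:(3,4)->(3,3) | p2:(2,1)->(3,1) | p3:(2,5)->(3,5)

ESCAPED (3,3) (3,1) (3,5)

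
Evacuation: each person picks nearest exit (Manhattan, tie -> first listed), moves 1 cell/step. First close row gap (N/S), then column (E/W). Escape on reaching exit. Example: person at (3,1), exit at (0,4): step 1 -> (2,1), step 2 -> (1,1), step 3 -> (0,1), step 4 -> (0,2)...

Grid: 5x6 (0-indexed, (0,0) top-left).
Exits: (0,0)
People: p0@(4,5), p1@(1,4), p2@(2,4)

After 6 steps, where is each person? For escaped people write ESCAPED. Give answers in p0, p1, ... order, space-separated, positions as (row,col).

Step 1: p0:(4,5)->(3,5) | p1:(1,4)->(0,4) | p2:(2,4)->(1,4)
Step 2: p0:(3,5)->(2,5) | p1:(0,4)->(0,3) | p2:(1,4)->(0,4)
Step 3: p0:(2,5)->(1,5) | p1:(0,3)->(0,2) | p2:(0,4)->(0,3)
Step 4: p0:(1,5)->(0,5) | p1:(0,2)->(0,1) | p2:(0,3)->(0,2)
Step 5: p0:(0,5)->(0,4) | p1:(0,1)->(0,0)->EXIT | p2:(0,2)->(0,1)
Step 6: p0:(0,4)->(0,3) | p1:escaped | p2:(0,1)->(0,0)->EXIT

(0,3) ESCAPED ESCAPED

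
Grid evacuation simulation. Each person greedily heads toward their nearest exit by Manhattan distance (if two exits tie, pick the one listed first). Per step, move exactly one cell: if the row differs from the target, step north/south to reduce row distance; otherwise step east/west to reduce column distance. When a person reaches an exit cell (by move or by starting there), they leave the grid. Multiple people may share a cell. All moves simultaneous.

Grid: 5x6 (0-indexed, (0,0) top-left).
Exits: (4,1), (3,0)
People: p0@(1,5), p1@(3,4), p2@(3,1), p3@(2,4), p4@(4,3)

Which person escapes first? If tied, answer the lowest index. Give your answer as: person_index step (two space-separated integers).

Answer: 2 1

Derivation:
Step 1: p0:(1,5)->(2,5) | p1:(3,4)->(4,4) | p2:(3,1)->(4,1)->EXIT | p3:(2,4)->(3,4) | p4:(4,3)->(4,2)
Step 2: p0:(2,5)->(3,5) | p1:(4,4)->(4,3) | p2:escaped | p3:(3,4)->(4,4) | p4:(4,2)->(4,1)->EXIT
Step 3: p0:(3,5)->(4,5) | p1:(4,3)->(4,2) | p2:escaped | p3:(4,4)->(4,3) | p4:escaped
Step 4: p0:(4,5)->(4,4) | p1:(4,2)->(4,1)->EXIT | p2:escaped | p3:(4,3)->(4,2) | p4:escaped
Step 5: p0:(4,4)->(4,3) | p1:escaped | p2:escaped | p3:(4,2)->(4,1)->EXIT | p4:escaped
Step 6: p0:(4,3)->(4,2) | p1:escaped | p2:escaped | p3:escaped | p4:escaped
Step 7: p0:(4,2)->(4,1)->EXIT | p1:escaped | p2:escaped | p3:escaped | p4:escaped
Exit steps: [7, 4, 1, 5, 2]
First to escape: p2 at step 1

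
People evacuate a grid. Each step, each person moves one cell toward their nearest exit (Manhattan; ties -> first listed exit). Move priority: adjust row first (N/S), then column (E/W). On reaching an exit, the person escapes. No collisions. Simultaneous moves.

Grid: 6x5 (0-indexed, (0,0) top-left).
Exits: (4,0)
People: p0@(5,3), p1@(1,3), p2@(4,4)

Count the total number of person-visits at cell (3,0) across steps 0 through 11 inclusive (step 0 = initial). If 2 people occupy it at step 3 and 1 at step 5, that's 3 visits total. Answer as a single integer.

Step 0: p0@(5,3) p1@(1,3) p2@(4,4) -> at (3,0): 0 [-], cum=0
Step 1: p0@(4,3) p1@(2,3) p2@(4,3) -> at (3,0): 0 [-], cum=0
Step 2: p0@(4,2) p1@(3,3) p2@(4,2) -> at (3,0): 0 [-], cum=0
Step 3: p0@(4,1) p1@(4,3) p2@(4,1) -> at (3,0): 0 [-], cum=0
Step 4: p0@ESC p1@(4,2) p2@ESC -> at (3,0): 0 [-], cum=0
Step 5: p0@ESC p1@(4,1) p2@ESC -> at (3,0): 0 [-], cum=0
Step 6: p0@ESC p1@ESC p2@ESC -> at (3,0): 0 [-], cum=0
Total visits = 0

Answer: 0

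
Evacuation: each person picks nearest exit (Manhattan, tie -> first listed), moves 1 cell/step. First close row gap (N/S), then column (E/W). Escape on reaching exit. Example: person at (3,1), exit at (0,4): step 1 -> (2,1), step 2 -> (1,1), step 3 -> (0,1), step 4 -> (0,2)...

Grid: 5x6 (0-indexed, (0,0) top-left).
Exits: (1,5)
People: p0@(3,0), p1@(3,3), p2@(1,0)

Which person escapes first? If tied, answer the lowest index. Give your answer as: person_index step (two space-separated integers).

Step 1: p0:(3,0)->(2,0) | p1:(3,3)->(2,3) | p2:(1,0)->(1,1)
Step 2: p0:(2,0)->(1,0) | p1:(2,3)->(1,3) | p2:(1,1)->(1,2)
Step 3: p0:(1,0)->(1,1) | p1:(1,3)->(1,4) | p2:(1,2)->(1,3)
Step 4: p0:(1,1)->(1,2) | p1:(1,4)->(1,5)->EXIT | p2:(1,3)->(1,4)
Step 5: p0:(1,2)->(1,3) | p1:escaped | p2:(1,4)->(1,5)->EXIT
Step 6: p0:(1,3)->(1,4) | p1:escaped | p2:escaped
Step 7: p0:(1,4)->(1,5)->EXIT | p1:escaped | p2:escaped
Exit steps: [7, 4, 5]
First to escape: p1 at step 4

Answer: 1 4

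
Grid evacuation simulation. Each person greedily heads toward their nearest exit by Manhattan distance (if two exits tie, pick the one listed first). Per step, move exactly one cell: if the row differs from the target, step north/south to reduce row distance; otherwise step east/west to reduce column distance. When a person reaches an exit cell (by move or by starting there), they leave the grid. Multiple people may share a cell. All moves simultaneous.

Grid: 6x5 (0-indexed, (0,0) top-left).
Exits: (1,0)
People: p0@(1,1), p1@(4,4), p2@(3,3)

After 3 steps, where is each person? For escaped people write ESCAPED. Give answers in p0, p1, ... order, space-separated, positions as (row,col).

Step 1: p0:(1,1)->(1,0)->EXIT | p1:(4,4)->(3,4) | p2:(3,3)->(2,3)
Step 2: p0:escaped | p1:(3,4)->(2,4) | p2:(2,3)->(1,3)
Step 3: p0:escaped | p1:(2,4)->(1,4) | p2:(1,3)->(1,2)

ESCAPED (1,4) (1,2)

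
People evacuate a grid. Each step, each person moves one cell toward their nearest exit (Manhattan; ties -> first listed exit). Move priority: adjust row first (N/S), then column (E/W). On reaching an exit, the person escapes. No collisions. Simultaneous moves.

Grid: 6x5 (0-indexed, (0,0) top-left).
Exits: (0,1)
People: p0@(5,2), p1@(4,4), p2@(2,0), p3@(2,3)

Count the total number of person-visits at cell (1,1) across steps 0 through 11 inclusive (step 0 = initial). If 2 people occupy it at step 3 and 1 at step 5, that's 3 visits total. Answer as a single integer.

Answer: 0

Derivation:
Step 0: p0@(5,2) p1@(4,4) p2@(2,0) p3@(2,3) -> at (1,1): 0 [-], cum=0
Step 1: p0@(4,2) p1@(3,4) p2@(1,0) p3@(1,3) -> at (1,1): 0 [-], cum=0
Step 2: p0@(3,2) p1@(2,4) p2@(0,0) p3@(0,3) -> at (1,1): 0 [-], cum=0
Step 3: p0@(2,2) p1@(1,4) p2@ESC p3@(0,2) -> at (1,1): 0 [-], cum=0
Step 4: p0@(1,2) p1@(0,4) p2@ESC p3@ESC -> at (1,1): 0 [-], cum=0
Step 5: p0@(0,2) p1@(0,3) p2@ESC p3@ESC -> at (1,1): 0 [-], cum=0
Step 6: p0@ESC p1@(0,2) p2@ESC p3@ESC -> at (1,1): 0 [-], cum=0
Step 7: p0@ESC p1@ESC p2@ESC p3@ESC -> at (1,1): 0 [-], cum=0
Total visits = 0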